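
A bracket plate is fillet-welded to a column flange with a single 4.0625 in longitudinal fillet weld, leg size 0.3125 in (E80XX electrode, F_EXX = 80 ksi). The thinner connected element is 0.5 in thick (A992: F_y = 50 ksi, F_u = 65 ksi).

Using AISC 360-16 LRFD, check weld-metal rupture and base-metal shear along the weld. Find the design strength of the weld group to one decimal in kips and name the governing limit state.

32.3 kips (weld metal governs)

Weld metal: throat = 0.707×0.3125 = 0.22094 in, L = 4.0625 in. φR_n = 0.75 × 0.6 × 80 × 0.22094 × 4.0625 = 32.3 kips.
Base metal shear (0.5 in plate): yield φR_n = 1.0×0.6×50×0.5×4.0625 = 60.9 kips; rupture φR_n = 0.75×0.6×65×0.5×4.0625 = 59.4 kips; take 59.4 kips (rupture).
Governing: min(32.3, 59.4) = 32.3 kips → weld metal.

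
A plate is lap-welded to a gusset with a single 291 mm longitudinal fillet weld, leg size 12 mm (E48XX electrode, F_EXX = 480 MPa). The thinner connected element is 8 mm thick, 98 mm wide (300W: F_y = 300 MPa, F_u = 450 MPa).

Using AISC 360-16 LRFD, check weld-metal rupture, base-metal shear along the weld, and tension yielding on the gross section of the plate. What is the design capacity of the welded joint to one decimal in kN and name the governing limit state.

211.7 kN (gross-section yield governs)

Weld metal: throat = 0.707×12 = 8.484 mm, L = 291 mm. φR_n = 0.75 × 0.6 × 480 × 8.484 × 291 = 533.3 kN.
Base metal shear (8 mm plate): yield φR_n = 1.0×0.6×300×8×291 = 419.0 kN; rupture φR_n = 0.75×0.6×450×8×291 = 471.4 kN; take 419.0 kN (yield).
Tension yield (gross): A_g = 98×8 = 784 mm². φR_n = 0.90 × 300 × 784 = 211.7 kN.
Governing: min(533.3, 419.0, 211.7) = 211.7 kN → gross-section yield.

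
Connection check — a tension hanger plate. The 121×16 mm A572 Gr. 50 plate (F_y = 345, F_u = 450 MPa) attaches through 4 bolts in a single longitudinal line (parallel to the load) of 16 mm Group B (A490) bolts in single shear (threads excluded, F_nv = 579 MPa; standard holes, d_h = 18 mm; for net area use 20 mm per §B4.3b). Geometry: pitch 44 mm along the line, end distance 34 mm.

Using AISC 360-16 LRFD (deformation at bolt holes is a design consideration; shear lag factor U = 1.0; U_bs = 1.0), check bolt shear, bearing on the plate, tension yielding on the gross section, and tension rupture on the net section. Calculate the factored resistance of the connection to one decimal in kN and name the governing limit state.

Bolt shear: A_b = π(16)²/4 = 201.06 mm². φR_n = 0.75 × 579 × 201.06 × 4 × 1 = 349.2 kN.
Bearing (16 mm plate, F_u = 450 MPa): end bolts L_c = 34 − 18/2 = 25, R_n = min(1.2×25×16×450, 2.4×16×16×450) = 216 kN/bolt; interior L_c = 44 − 18 = 26, R_n = 224.64 kN/bolt. φR_n = 0.75 × (1×216 + 3×224.64) = 667.4 kN.
Tension yield (gross): A_g = 121×16 = 1936 mm². φR_n = 0.90 × 345 × 1936 = 601.1 kN.
Tension rupture (net): A_n = (121 − 1×20)×16 = 1616 mm² (U = 1.0, A_e = A_n). φR_n = 0.75 × 450 × 1616 = 545.4 kN.
Governing: min(349.2, 667.4, 601.1, 545.4) = 349.2 kN → bolt shear.

349.2 kN (bolt shear governs)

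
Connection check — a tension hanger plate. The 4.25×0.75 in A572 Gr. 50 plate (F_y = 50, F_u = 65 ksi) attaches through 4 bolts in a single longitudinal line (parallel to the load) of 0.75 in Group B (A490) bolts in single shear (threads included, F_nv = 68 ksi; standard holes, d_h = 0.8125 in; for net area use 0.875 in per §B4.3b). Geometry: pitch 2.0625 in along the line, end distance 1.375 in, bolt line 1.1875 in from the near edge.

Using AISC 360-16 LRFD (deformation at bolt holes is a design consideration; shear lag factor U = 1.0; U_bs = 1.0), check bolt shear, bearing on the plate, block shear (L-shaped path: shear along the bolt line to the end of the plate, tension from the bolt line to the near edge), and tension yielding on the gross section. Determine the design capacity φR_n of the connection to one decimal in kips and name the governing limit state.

90.1 kips (bolt shear governs)

Bolt shear: A_b = π(0.75)²/4 = 0.44179 in². φR_n = 0.75 × 68 × 0.44179 × 4 × 1 = 90.1 kips.
Bearing (0.75 in plate, F_u = 65 ksi): end bolts L_c = 1.375 − 0.8125/2 = 0.96875, R_n = min(1.2×0.96875×0.75×65, 2.4×0.75×0.75×65) = 56.672 kips/bolt; interior L_c = 2.0625 − 0.8125 = 1.25, R_n = 73.125 kips/bolt. φR_n = 0.75 × (1×56.672 + 3×73.125) = 207.0 kips.
Block shear: shear path 1×[1.375+3×2.0625] = 1×7.5625 in, A_gv = 5.6719, A_nv = 1×(7.5625 − 3.5×0.875)×0.75 = 3.375 in²; tension to near edge: (1.1875 − 0.5×0.875)×0.75 = 0.5625 in². R_n = min(0.6×65×3.375, 0.6×50×5.6719) + 1.0×65×0.5625 = min(131.63, 170.16) + 36.563 = 168.19 kips. φR_n = 0.75 × 168.19 = 126.1 kips.
Tension yield (gross): A_g = 4.25×0.75 = 3.1875 in². φR_n = 0.90 × 50 × 3.1875 = 143.4 kips.
Governing: min(90.1, 207.0, 126.1, 143.4) = 90.1 kips → bolt shear.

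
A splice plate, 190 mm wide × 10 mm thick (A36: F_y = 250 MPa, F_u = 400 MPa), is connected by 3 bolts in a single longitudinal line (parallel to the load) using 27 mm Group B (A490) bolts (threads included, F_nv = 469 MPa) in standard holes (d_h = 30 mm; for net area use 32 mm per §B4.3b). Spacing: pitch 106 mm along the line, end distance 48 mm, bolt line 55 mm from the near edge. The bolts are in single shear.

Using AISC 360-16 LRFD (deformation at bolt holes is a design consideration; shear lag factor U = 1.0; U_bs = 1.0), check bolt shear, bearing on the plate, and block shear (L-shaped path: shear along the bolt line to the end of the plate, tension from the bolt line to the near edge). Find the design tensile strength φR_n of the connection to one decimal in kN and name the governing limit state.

Bolt shear: A_b = π(27)²/4 = 572.56 mm². φR_n = 0.75 × 469 × 572.56 × 3 × 1 = 604.2 kN.
Bearing (10 mm plate, F_u = 400 MPa): end bolts L_c = 48 − 30/2 = 33, R_n = min(1.2×33×10×400, 2.4×27×10×400) = 158.4 kN/bolt; interior L_c = 106 − 30 = 76, R_n = 259.2 kN/bolt. φR_n = 0.75 × (1×158.4 + 2×259.2) = 507.6 kN.
Block shear: shear path 1×[48+2×106] = 1×260 mm, A_gv = 2600, A_nv = 1×(260 − 2.5×32)×10 = 1800 mm²; tension to near edge: (55 − 0.5×32)×10 = 390 mm². R_n = min(0.6×400×1800, 0.6×250×2600) + 1.0×400×390 = min(432, 390) + 156 = 546 kN. φR_n = 0.75 × 546 = 409.5 kN.
Governing: min(604.2, 507.6, 409.5) = 409.5 kN → block shear.

409.5 kN (block shear governs)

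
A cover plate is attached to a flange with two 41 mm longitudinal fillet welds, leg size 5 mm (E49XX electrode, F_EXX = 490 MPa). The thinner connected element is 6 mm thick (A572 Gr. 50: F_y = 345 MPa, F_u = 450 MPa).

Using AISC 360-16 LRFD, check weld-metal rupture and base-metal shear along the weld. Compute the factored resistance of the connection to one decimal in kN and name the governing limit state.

63.9 kN (weld metal governs)

Weld metal: throat = 0.707×5 = 3.535 mm, L = 2×41 = 82 mm. φR_n = 0.75 × 0.6 × 490 × 3.535 × 82 = 63.9 kN.
Base metal shear (6 mm plate): yield φR_n = 1.0×0.6×345×6×82 = 101.8 kN; rupture φR_n = 0.75×0.6×450×6×82 = 99.6 kN; take 99.6 kN (rupture).
Governing: min(63.9, 99.6) = 63.9 kN → weld metal.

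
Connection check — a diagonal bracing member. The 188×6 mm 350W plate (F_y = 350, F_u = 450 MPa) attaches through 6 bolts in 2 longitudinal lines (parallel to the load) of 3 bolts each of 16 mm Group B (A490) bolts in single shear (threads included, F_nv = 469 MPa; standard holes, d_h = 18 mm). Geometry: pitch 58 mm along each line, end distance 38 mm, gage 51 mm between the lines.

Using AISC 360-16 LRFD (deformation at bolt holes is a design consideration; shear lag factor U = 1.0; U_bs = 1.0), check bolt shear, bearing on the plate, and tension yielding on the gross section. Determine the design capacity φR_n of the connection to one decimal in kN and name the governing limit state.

Bolt shear: A_b = π(16)²/4 = 201.06 mm². φR_n = 0.75 × 469 × 201.06 × 6 × 1 = 424.3 kN.
Bearing (6 mm plate, F_u = 450 MPa): end bolts L_c = 38 − 18/2 = 29, R_n = min(1.2×29×6×450, 2.4×16×6×450) = 93.96 kN/bolt; interior L_c = 58 − 18 = 40, R_n = 103.68 kN/bolt. φR_n = 0.75 × (2×93.96 + 4×103.68) = 452.0 kN.
Tension yield (gross): A_g = 188×6 = 1128 mm². φR_n = 0.90 × 350 × 1128 = 355.3 kN.
Governing: min(424.3, 452.0, 355.3) = 355.3 kN → gross-section yield.

355.3 kN (gross-section yield governs)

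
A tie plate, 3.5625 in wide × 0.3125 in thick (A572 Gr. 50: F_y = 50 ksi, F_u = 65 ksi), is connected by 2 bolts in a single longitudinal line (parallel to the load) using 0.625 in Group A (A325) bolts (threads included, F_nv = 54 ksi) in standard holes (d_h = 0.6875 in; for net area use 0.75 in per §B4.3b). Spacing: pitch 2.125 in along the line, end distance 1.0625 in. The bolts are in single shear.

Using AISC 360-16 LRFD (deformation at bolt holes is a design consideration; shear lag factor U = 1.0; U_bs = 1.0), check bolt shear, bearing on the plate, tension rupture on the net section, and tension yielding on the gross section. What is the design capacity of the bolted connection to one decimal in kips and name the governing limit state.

24.9 kips (bolt shear governs)

Bolt shear: A_b = π(0.625)²/4 = 0.3068 in². φR_n = 0.75 × 54 × 0.3068 × 2 × 1 = 24.9 kips.
Bearing (0.3125 in plate, F_u = 65 ksi): end bolts L_c = 1.0625 − 0.6875/2 = 0.71875, R_n = min(1.2×0.71875×0.3125×65, 2.4×0.625×0.3125×65) = 17.52 kips/bolt; interior L_c = 2.125 − 0.6875 = 1.4375, R_n = 30.469 kips/bolt. φR_n = 0.75 × (1×17.52 + 1×30.469) = 36.0 kips.
Tension rupture (net): A_n = (3.5625 − 1×0.75)×0.3125 = 0.87891 in² (U = 1.0, A_e = A_n). φR_n = 0.75 × 65 × 0.87891 = 42.8 kips.
Tension yield (gross): A_g = 3.5625×0.3125 = 1.1133 in². φR_n = 0.90 × 50 × 1.1133 = 50.1 kips.
Governing: min(24.9, 36.0, 42.8, 50.1) = 24.9 kips → bolt shear.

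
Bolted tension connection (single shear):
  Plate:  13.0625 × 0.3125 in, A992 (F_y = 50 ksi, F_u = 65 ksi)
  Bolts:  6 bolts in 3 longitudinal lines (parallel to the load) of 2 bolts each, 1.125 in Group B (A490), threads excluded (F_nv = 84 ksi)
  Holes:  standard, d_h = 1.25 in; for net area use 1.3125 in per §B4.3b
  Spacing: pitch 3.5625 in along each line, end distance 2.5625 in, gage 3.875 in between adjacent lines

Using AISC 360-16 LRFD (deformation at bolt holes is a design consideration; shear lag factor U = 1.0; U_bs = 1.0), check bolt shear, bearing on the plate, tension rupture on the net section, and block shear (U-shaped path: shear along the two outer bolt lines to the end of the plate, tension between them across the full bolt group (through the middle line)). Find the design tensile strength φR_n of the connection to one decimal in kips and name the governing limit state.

Bolt shear: A_b = π(1.125)²/4 = 0.99402 in². φR_n = 0.75 × 84 × 0.99402 × 6 × 1 = 375.7 kips.
Bearing (0.3125 in plate, F_u = 65 ksi): end bolts L_c = 2.5625 − 1.25/2 = 1.9375, R_n = min(1.2×1.9375×0.3125×65, 2.4×1.125×0.3125×65) = 47.227 kips/bolt; interior L_c = 3.5625 − 1.25 = 2.3125, R_n = 54.844 kips/bolt. φR_n = 0.75 × (3×47.227 + 3×54.844) = 229.7 kips.
Tension rupture (net): A_n = (13.0625 − 3×1.3125)×0.3125 = 2.8516 in² (U = 1.0, A_e = A_n). φR_n = 0.75 × 65 × 2.8516 = 139.0 kips.
Block shear: shear path 2×[2.5625+1×3.5625] = 2×6.125 in, A_gv = 3.8281, A_nv = 2×(6.125 − 1.5×1.3125)×0.3125 = 2.5977 in²; tension across gage: (7.75 − 2×1.3125)×0.3125 = 1.6016 in². R_n = min(0.6×65×2.5977, 0.6×50×3.8281) + 1.0×65×1.6016 = min(101.31, 114.84) + 104.1 = 205.41 kips. φR_n = 0.75 × 205.41 = 154.1 kips.
Governing: min(375.7, 229.7, 139.0, 154.1) = 139.0 kips → net-section rupture.

139.0 kips (net-section rupture governs)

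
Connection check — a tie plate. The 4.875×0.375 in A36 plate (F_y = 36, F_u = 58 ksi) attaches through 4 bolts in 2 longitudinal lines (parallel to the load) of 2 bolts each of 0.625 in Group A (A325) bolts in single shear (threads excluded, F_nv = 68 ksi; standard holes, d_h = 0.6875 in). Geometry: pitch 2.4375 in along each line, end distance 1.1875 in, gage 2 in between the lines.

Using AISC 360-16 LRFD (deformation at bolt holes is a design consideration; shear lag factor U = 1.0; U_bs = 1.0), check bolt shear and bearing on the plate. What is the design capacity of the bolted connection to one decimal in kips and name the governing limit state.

62.6 kips (bolt shear governs)

Bolt shear: A_b = π(0.625)²/4 = 0.3068 in². φR_n = 0.75 × 68 × 0.3068 × 4 × 1 = 62.6 kips.
Bearing (0.375 in plate, F_u = 58 ksi): end bolts L_c = 1.1875 − 0.6875/2 = 0.84375, R_n = min(1.2×0.84375×0.375×58, 2.4×0.625×0.375×58) = 22.022 kips/bolt; interior L_c = 2.4375 − 0.6875 = 1.75, R_n = 32.625 kips/bolt. φR_n = 0.75 × (2×22.022 + 2×32.625) = 82.0 kips.
Governing: min(62.6, 82.0) = 62.6 kips → bolt shear.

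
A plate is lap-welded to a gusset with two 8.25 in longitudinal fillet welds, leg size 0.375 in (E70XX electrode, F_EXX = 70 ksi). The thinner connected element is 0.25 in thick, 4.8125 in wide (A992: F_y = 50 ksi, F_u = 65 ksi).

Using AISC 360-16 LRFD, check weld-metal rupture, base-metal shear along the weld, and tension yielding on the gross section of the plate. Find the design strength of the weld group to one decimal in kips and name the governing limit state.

54.1 kips (gross-section yield governs)

Weld metal: throat = 0.707×0.375 = 0.26513 in, L = 2×8.25 = 16.5 in. φR_n = 0.75 × 0.6 × 70 × 0.26513 × 16.5 = 137.8 kips.
Base metal shear (0.25 in plate): yield φR_n = 1.0×0.6×50×0.25×16.5 = 123.8 kips; rupture φR_n = 0.75×0.6×65×0.25×16.5 = 120.7 kips; take 120.7 kips (rupture).
Tension yield (gross): A_g = 4.8125×0.25 = 1.2031 in². φR_n = 0.90 × 50 × 1.2031 = 54.1 kips.
Governing: min(137.8, 120.7, 54.1) = 54.1 kips → gross-section yield.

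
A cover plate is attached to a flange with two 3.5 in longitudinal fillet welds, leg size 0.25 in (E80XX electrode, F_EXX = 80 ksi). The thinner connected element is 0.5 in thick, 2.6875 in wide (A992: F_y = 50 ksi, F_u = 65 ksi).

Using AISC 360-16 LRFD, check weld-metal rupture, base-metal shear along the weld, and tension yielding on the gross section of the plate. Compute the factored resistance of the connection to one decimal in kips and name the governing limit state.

44.5 kips (weld metal governs)

Weld metal: throat = 0.707×0.25 = 0.17675 in, L = 2×3.5 = 7 in. φR_n = 0.75 × 0.6 × 80 × 0.17675 × 7 = 44.5 kips.
Base metal shear (0.5 in plate): yield φR_n = 1.0×0.6×50×0.5×7 = 105.0 kips; rupture φR_n = 0.75×0.6×65×0.5×7 = 102.4 kips; take 102.4 kips (rupture).
Tension yield (gross): A_g = 2.6875×0.5 = 1.3438 in². φR_n = 0.90 × 50 × 1.3438 = 60.5 kips.
Governing: min(44.5, 102.4, 60.5) = 44.5 kips → weld metal.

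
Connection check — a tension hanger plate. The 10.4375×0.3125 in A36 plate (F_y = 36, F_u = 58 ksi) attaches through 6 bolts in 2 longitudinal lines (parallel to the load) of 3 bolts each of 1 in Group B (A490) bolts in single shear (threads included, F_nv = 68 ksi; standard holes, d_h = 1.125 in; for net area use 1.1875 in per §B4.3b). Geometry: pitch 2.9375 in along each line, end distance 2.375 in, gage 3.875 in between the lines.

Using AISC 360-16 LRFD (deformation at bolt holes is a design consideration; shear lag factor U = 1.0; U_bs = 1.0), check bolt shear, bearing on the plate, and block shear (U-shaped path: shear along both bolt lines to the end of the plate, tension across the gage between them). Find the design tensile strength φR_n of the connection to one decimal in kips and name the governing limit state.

120.1 kips (block shear governs)

Bolt shear: A_b = π(1)²/4 = 0.7854 in². φR_n = 0.75 × 68 × 0.7854 × 6 × 1 = 240.3 kips.
Bearing (0.3125 in plate, F_u = 58 ksi): end bolts L_c = 2.375 − 1.125/2 = 1.8125, R_n = min(1.2×1.8125×0.3125×58, 2.4×1×0.3125×58) = 39.422 kips/bolt; interior L_c = 2.9375 − 1.125 = 1.8125, R_n = 39.422 kips/bolt. φR_n = 0.75 × (2×39.422 + 4×39.422) = 177.4 kips.
Block shear: shear path 2×[2.375+2×2.9375] = 2×8.25 in, A_gv = 5.1563, A_nv = 2×(8.25 − 2.5×1.1875)×0.3125 = 3.3008 in²; tension across gage: (3.875 − 1×1.1875)×0.3125 = 0.83984 in². R_n = min(0.6×58×3.3008, 0.6×36×5.1563) + 1.0×58×0.83984 = min(114.87, 111.38) + 48.711 = 160.09 kips. φR_n = 0.75 × 160.09 = 120.1 kips.
Governing: min(240.3, 177.4, 120.1) = 120.1 kips → block shear.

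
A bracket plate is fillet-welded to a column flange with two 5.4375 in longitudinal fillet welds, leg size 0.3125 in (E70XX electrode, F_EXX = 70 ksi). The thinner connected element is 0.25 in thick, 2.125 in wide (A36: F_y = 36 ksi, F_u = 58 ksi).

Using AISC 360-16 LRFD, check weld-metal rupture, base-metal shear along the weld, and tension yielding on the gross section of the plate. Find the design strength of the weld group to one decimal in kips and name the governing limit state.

17.2 kips (gross-section yield governs)

Weld metal: throat = 0.707×0.3125 = 0.22094 in, L = 2×5.4375 = 10.875 in. φR_n = 0.75 × 0.6 × 70 × 0.22094 × 10.875 = 75.7 kips.
Base metal shear (0.25 in plate): yield φR_n = 1.0×0.6×36×0.25×10.875 = 58.7 kips; rupture φR_n = 0.75×0.6×58×0.25×10.875 = 71.0 kips; take 58.7 kips (yield).
Tension yield (gross): A_g = 2.125×0.25 = 0.53125 in². φR_n = 0.90 × 36 × 0.53125 = 17.2 kips.
Governing: min(75.7, 58.7, 17.2) = 17.2 kips → gross-section yield.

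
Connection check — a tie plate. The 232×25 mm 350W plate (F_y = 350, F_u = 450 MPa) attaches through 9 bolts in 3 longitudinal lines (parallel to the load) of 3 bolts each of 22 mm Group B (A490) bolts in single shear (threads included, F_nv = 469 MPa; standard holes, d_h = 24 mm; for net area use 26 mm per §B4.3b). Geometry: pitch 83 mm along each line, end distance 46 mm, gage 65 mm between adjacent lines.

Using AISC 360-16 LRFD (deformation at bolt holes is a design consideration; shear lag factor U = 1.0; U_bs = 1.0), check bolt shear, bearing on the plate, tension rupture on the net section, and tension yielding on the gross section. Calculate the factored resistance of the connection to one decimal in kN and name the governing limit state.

Bolt shear: A_b = π(22)²/4 = 380.13 mm². φR_n = 0.75 × 469 × 380.13 × 9 × 1 = 1203.4 kN.
Bearing (25 mm plate, F_u = 450 MPa): end bolts L_c = 46 − 24/2 = 34, R_n = min(1.2×34×25×450, 2.4×22×25×450) = 459 kN/bolt; interior L_c = 83 − 24 = 59, R_n = 594 kN/bolt. φR_n = 0.75 × (3×459 + 6×594) = 3705.8 kN.
Tension rupture (net): A_n = (232 − 3×26)×25 = 3850 mm² (U = 1.0, A_e = A_n). φR_n = 0.75 × 450 × 3850 = 1299.4 kN.
Tension yield (gross): A_g = 232×25 = 5800 mm². φR_n = 0.90 × 350 × 5800 = 1827.0 kN.
Governing: min(1203.4, 3705.8, 1299.4, 1827.0) = 1203.4 kN → bolt shear.

1203.4 kN (bolt shear governs)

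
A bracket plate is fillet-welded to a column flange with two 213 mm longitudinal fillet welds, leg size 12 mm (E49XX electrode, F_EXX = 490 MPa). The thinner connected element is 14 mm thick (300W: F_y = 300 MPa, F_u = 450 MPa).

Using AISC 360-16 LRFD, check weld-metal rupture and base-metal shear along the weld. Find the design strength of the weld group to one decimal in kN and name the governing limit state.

Weld metal: throat = 0.707×12 = 8.484 mm, L = 2×213 = 426 mm. φR_n = 0.75 × 0.6 × 490 × 8.484 × 426 = 796.9 kN.
Base metal shear (14 mm plate): yield φR_n = 1.0×0.6×300×14×426 = 1073.5 kN; rupture φR_n = 0.75×0.6×450×14×426 = 1207.7 kN; take 1073.5 kN (yield).
Governing: min(796.9, 1073.5) = 796.9 kN → weld metal.

796.9 kN (weld metal governs)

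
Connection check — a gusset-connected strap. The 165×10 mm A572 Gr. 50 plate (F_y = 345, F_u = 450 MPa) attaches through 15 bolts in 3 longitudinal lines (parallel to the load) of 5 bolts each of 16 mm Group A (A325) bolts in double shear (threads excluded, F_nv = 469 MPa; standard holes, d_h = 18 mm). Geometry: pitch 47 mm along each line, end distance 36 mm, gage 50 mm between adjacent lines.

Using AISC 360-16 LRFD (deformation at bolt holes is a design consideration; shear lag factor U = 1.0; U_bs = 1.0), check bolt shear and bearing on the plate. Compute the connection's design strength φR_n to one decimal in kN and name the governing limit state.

Bolt shear: A_b = π(16)²/4 = 201.06 mm². φR_n = 0.75 × 469 × 201.06 × 15 × 2 = 2121.7 kN.
Bearing (10 mm plate, F_u = 450 MPa): end bolts L_c = 36 − 18/2 = 27, R_n = min(1.2×27×10×450, 2.4×16×10×450) = 145.8 kN/bolt; interior L_c = 47 − 18 = 29, R_n = 156.6 kN/bolt. φR_n = 0.75 × (3×145.8 + 12×156.6) = 1737.5 kN.
Governing: min(2121.7, 1737.5) = 1737.5 kN → bearing.

1737.5 kN (bearing governs)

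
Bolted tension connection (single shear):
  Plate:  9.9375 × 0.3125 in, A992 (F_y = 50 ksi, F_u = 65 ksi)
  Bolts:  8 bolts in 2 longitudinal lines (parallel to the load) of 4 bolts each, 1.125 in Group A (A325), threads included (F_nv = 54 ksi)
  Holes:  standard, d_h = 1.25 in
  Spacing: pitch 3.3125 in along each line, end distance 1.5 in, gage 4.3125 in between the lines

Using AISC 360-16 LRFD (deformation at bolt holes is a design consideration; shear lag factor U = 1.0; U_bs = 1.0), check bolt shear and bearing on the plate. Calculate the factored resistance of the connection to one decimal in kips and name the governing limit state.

258.2 kips (bearing governs)

Bolt shear: A_b = π(1.125)²/4 = 0.99402 in². φR_n = 0.75 × 54 × 0.99402 × 8 × 1 = 322.1 kips.
Bearing (0.3125 in plate, F_u = 65 ksi): end bolts L_c = 1.5 − 1.25/2 = 0.875, R_n = min(1.2×0.875×0.3125×65, 2.4×1.125×0.3125×65) = 21.328 kips/bolt; interior L_c = 3.3125 − 1.25 = 2.0625, R_n = 50.273 kips/bolt. φR_n = 0.75 × (2×21.328 + 6×50.273) = 258.2 kips.
Governing: min(322.1, 258.2) = 258.2 kips → bearing.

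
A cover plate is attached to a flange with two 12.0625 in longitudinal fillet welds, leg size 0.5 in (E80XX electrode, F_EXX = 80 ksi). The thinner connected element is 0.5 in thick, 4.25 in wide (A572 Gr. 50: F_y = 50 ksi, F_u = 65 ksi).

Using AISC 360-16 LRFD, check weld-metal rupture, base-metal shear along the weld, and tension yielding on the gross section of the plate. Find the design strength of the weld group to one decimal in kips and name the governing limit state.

95.6 kips (gross-section yield governs)

Weld metal: throat = 0.707×0.5 = 0.3535 in, L = 2×12.0625 = 24.125 in. φR_n = 0.75 × 0.6 × 80 × 0.3535 × 24.125 = 307.0 kips.
Base metal shear (0.5 in plate): yield φR_n = 1.0×0.6×50×0.5×24.125 = 361.9 kips; rupture φR_n = 0.75×0.6×65×0.5×24.125 = 352.8 kips; take 352.8 kips (rupture).
Tension yield (gross): A_g = 4.25×0.5 = 2.125 in². φR_n = 0.90 × 50 × 2.125 = 95.6 kips.
Governing: min(307.0, 352.8, 95.6) = 95.6 kips → gross-section yield.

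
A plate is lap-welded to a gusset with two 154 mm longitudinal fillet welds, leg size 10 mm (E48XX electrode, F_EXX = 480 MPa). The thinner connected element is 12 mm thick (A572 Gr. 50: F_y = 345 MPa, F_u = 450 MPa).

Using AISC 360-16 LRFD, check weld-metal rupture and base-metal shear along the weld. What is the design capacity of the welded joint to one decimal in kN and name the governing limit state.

470.4 kN (weld metal governs)

Weld metal: throat = 0.707×10 = 7.07 mm, L = 2×154 = 308 mm. φR_n = 0.75 × 0.6 × 480 × 7.07 × 308 = 470.4 kN.
Base metal shear (12 mm plate): yield φR_n = 1.0×0.6×345×12×308 = 765.1 kN; rupture φR_n = 0.75×0.6×450×12×308 = 748.4 kN; take 748.4 kN (rupture).
Governing: min(470.4, 748.4) = 470.4 kN → weld metal.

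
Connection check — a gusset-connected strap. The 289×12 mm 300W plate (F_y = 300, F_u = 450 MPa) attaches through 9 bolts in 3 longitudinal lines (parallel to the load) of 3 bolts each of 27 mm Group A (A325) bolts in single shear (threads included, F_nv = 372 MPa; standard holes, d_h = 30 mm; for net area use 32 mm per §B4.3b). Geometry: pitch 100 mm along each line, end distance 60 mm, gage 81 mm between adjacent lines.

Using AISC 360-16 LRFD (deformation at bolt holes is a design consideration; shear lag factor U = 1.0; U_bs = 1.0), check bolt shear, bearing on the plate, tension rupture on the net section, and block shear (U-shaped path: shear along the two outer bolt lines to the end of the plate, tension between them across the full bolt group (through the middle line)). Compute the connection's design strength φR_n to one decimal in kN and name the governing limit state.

781.7 kN (net-section rupture governs)

Bolt shear: A_b = π(27)²/4 = 572.56 mm². φR_n = 0.75 × 372 × 572.56 × 9 × 1 = 1437.7 kN.
Bearing (12 mm plate, F_u = 450 MPa): end bolts L_c = 60 − 30/2 = 45, R_n = min(1.2×45×12×450, 2.4×27×12×450) = 291.6 kN/bolt; interior L_c = 100 − 30 = 70, R_n = 349.92 kN/bolt. φR_n = 0.75 × (3×291.6 + 6×349.92) = 2230.7 kN.
Tension rupture (net): A_n = (289 − 3×32)×12 = 2316 mm² (U = 1.0, A_e = A_n). φR_n = 0.75 × 450 × 2316 = 781.7 kN.
Block shear: shear path 2×[60+2×100] = 2×260 mm, A_gv = 6240, A_nv = 2×(260 − 2.5×32)×12 = 4320 mm²; tension across gage: (162 − 2×32)×12 = 1176 mm². R_n = min(0.6×450×4320, 0.6×300×6240) + 1.0×450×1176 = min(1166.4, 1123.2) + 529.2 = 1652.4 kN. φR_n = 0.75 × 1652.4 = 1239.3 kN.
Governing: min(1437.7, 2230.7, 781.7, 1239.3) = 781.7 kN → net-section rupture.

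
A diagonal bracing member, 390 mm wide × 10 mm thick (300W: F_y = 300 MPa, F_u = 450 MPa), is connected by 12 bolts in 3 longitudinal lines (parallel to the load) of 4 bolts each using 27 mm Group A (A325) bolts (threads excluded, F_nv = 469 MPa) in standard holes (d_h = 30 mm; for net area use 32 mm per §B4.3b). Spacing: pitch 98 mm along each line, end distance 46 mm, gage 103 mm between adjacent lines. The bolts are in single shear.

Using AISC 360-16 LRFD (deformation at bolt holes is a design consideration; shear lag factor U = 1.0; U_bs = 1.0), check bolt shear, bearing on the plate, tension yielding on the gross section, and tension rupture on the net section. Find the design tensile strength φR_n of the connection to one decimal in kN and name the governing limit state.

992.3 kN (net-section rupture governs)

Bolt shear: A_b = π(27)²/4 = 572.56 mm². φR_n = 0.75 × 469 × 572.56 × 12 × 1 = 2416.8 kN.
Bearing (10 mm plate, F_u = 450 MPa): end bolts L_c = 46 − 30/2 = 31, R_n = min(1.2×31×10×450, 2.4×27×10×450) = 167.4 kN/bolt; interior L_c = 98 − 30 = 68, R_n = 291.6 kN/bolt. φR_n = 0.75 × (3×167.4 + 9×291.6) = 2345.0 kN.
Tension yield (gross): A_g = 390×10 = 3900 mm². φR_n = 0.90 × 300 × 3900 = 1053.0 kN.
Tension rupture (net): A_n = (390 − 3×32)×10 = 2940 mm² (U = 1.0, A_e = A_n). φR_n = 0.75 × 450 × 2940 = 992.3 kN.
Governing: min(2416.8, 2345.0, 1053.0, 992.3) = 992.3 kN → net-section rupture.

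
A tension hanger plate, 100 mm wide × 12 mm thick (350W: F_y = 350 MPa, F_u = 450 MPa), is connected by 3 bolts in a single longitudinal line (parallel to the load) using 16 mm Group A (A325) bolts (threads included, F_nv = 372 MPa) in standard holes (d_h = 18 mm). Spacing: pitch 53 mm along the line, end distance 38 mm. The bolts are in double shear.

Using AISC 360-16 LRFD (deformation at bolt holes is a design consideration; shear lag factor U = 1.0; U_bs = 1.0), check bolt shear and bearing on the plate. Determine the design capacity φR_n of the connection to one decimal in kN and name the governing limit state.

Bolt shear: A_b = π(16)²/4 = 201.06 mm². φR_n = 0.75 × 372 × 201.06 × 3 × 2 = 336.6 kN.
Bearing (12 mm plate, F_u = 450 MPa): end bolts L_c = 38 − 18/2 = 29, R_n = min(1.2×29×12×450, 2.4×16×12×450) = 187.92 kN/bolt; interior L_c = 53 − 18 = 35, R_n = 207.36 kN/bolt. φR_n = 0.75 × (1×187.92 + 2×207.36) = 452.0 kN.
Governing: min(336.6, 452.0) = 336.6 kN → bolt shear.

336.6 kN (bolt shear governs)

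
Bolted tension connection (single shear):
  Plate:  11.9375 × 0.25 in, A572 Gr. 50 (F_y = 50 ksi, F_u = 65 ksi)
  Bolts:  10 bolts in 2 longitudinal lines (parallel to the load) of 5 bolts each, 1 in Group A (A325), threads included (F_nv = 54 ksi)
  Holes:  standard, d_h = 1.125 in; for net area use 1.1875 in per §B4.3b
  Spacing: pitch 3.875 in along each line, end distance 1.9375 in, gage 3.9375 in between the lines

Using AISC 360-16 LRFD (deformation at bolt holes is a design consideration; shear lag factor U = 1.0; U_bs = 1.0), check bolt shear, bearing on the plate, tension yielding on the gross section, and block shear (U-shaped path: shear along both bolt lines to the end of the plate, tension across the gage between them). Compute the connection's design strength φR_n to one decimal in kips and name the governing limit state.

Bolt shear: A_b = π(1)²/4 = 0.7854 in². φR_n = 0.75 × 54 × 0.7854 × 10 × 1 = 318.1 kips.
Bearing (0.25 in plate, F_u = 65 ksi): end bolts L_c = 1.9375 − 1.125/2 = 1.375, R_n = min(1.2×1.375×0.25×65, 2.4×1×0.25×65) = 26.813 kips/bolt; interior L_c = 3.875 − 1.125 = 2.75, R_n = 39 kips/bolt. φR_n = 0.75 × (2×26.813 + 8×39) = 274.2 kips.
Tension yield (gross): A_g = 11.9375×0.25 = 2.9844 in². φR_n = 0.90 × 50 × 2.9844 = 134.3 kips.
Block shear: shear path 2×[1.9375+4×3.875] = 2×17.4375 in, A_gv = 8.7188, A_nv = 2×(17.4375 − 4.5×1.1875)×0.25 = 6.0469 in²; tension across gage: (3.9375 − 1×1.1875)×0.25 = 0.6875 in². R_n = min(0.6×65×6.0469, 0.6×50×8.7188) + 1.0×65×0.6875 = min(235.83, 261.56) + 44.688 = 280.52 kips. φR_n = 0.75 × 280.52 = 210.4 kips.
Governing: min(318.1, 274.2, 134.3, 210.4) = 134.3 kips → gross-section yield.

134.3 kips (gross-section yield governs)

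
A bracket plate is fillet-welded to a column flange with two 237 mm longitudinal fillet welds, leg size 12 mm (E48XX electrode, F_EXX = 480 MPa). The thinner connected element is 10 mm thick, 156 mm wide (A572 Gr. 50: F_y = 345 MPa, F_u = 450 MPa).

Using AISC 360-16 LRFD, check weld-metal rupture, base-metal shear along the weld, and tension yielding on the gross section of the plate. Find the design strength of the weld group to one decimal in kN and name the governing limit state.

Weld metal: throat = 0.707×12 = 8.484 mm, L = 2×237 = 474 mm. φR_n = 0.75 × 0.6 × 480 × 8.484 × 474 = 868.6 kN.
Base metal shear (10 mm plate): yield φR_n = 1.0×0.6×345×10×474 = 981.2 kN; rupture φR_n = 0.75×0.6×450×10×474 = 959.9 kN; take 959.9 kN (rupture).
Tension yield (gross): A_g = 156×10 = 1560 mm². φR_n = 0.90 × 345 × 1560 = 484.4 kN.
Governing: min(868.6, 959.9, 484.4) = 484.4 kN → gross-section yield.

484.4 kN (gross-section yield governs)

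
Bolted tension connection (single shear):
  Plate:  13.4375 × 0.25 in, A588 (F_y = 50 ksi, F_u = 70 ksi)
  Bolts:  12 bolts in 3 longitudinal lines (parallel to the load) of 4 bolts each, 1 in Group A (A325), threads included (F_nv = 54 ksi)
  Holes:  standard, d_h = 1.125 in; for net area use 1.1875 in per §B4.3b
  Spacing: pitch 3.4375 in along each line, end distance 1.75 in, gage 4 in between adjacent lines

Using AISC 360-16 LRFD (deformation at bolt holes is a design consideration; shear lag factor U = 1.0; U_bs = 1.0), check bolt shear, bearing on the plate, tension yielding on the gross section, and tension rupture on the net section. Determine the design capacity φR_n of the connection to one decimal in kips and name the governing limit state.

Bolt shear: A_b = π(1)²/4 = 0.7854 in². φR_n = 0.75 × 54 × 0.7854 × 12 × 1 = 381.7 kips.
Bearing (0.25 in plate, F_u = 70 ksi): end bolts L_c = 1.75 − 1.125/2 = 1.1875, R_n = min(1.2×1.1875×0.25×70, 2.4×1×0.25×70) = 24.938 kips/bolt; interior L_c = 3.4375 − 1.125 = 2.3125, R_n = 42 kips/bolt. φR_n = 0.75 × (3×24.938 + 9×42) = 339.6 kips.
Tension yield (gross): A_g = 13.4375×0.25 = 3.3594 in². φR_n = 0.90 × 50 × 3.3594 = 151.2 kips.
Tension rupture (net): A_n = (13.4375 − 3×1.1875)×0.25 = 2.4688 in² (U = 1.0, A_e = A_n). φR_n = 0.75 × 70 × 2.4688 = 129.6 kips.
Governing: min(381.7, 339.6, 151.2, 129.6) = 129.6 kips → net-section rupture.

129.6 kips (net-section rupture governs)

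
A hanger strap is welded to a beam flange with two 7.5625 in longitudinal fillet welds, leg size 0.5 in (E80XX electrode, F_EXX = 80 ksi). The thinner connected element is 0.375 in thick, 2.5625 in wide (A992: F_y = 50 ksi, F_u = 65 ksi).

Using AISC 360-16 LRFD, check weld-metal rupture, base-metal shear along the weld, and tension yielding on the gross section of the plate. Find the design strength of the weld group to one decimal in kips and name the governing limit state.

43.2 kips (gross-section yield governs)

Weld metal: throat = 0.707×0.5 = 0.3535 in, L = 2×7.5625 = 15.125 in. φR_n = 0.75 × 0.6 × 80 × 0.3535 × 15.125 = 192.5 kips.
Base metal shear (0.375 in plate): yield φR_n = 1.0×0.6×50×0.375×15.125 = 170.2 kips; rupture φR_n = 0.75×0.6×65×0.375×15.125 = 165.9 kips; take 165.9 kips (rupture).
Tension yield (gross): A_g = 2.5625×0.375 = 0.96094 in². φR_n = 0.90 × 50 × 0.96094 = 43.2 kips.
Governing: min(192.5, 165.9, 43.2) = 43.2 kips → gross-section yield.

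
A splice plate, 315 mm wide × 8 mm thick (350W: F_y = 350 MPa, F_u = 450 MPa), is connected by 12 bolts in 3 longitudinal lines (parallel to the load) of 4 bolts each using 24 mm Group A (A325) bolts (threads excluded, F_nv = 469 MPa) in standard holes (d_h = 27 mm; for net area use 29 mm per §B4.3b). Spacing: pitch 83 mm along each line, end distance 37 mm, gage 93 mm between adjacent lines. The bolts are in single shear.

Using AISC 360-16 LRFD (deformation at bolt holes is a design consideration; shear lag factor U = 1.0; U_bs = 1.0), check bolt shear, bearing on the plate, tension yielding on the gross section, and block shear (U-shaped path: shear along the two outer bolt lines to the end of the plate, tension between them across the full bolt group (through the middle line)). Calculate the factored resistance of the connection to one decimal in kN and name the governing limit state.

Bolt shear: A_b = π(24)²/4 = 452.39 mm². φR_n = 0.75 × 469 × 452.39 × 12 × 1 = 1909.5 kN.
Bearing (8 mm plate, F_u = 450 MPa): end bolts L_c = 37 − 27/2 = 23.5, R_n = min(1.2×23.5×8×450, 2.4×24×8×450) = 101.52 kN/bolt; interior L_c = 83 − 27 = 56, R_n = 207.36 kN/bolt. φR_n = 0.75 × (3×101.52 + 9×207.36) = 1628.1 kN.
Tension yield (gross): A_g = 315×8 = 2520 mm². φR_n = 0.90 × 350 × 2520 = 793.8 kN.
Block shear: shear path 2×[37+3×83] = 2×286 mm, A_gv = 4576, A_nv = 2×(286 − 3.5×29)×8 = 2952 mm²; tension across gage: (186 − 2×29)×8 = 1024 mm². R_n = min(0.6×450×2952, 0.6×350×4576) + 1.0×450×1024 = min(797.04, 960.96) + 460.8 = 1257.8 kN. φR_n = 0.75 × 1257.8 = 943.4 kN.
Governing: min(1909.5, 1628.1, 793.8, 943.4) = 793.8 kN → gross-section yield.

793.8 kN (gross-section yield governs)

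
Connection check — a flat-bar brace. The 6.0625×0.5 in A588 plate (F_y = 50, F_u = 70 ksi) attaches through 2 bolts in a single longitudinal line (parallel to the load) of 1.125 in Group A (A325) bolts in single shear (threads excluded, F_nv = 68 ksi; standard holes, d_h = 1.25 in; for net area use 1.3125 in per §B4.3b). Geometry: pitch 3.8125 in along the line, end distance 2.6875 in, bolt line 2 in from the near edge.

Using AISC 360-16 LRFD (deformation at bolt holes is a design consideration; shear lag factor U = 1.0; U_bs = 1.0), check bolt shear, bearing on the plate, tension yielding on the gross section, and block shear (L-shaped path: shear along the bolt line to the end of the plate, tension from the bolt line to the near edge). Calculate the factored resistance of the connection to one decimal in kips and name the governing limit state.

Bolt shear: A_b = π(1.125)²/4 = 0.99402 in². φR_n = 0.75 × 68 × 0.99402 × 2 × 1 = 101.4 kips.
Bearing (0.5 in plate, F_u = 70 ksi): end bolts L_c = 2.6875 − 1.25/2 = 2.0625, R_n = min(1.2×2.0625×0.5×70, 2.4×1.125×0.5×70) = 86.625 kips/bolt; interior L_c = 3.8125 − 1.25 = 2.5625, R_n = 94.5 kips/bolt. φR_n = 0.75 × (1×86.625 + 1×94.5) = 135.8 kips.
Tension yield (gross): A_g = 6.0625×0.5 = 3.0313 in². φR_n = 0.90 × 50 × 3.0313 = 136.4 kips.
Block shear: shear path 1×[2.6875+1×3.8125] = 1×6.5 in, A_gv = 3.25, A_nv = 1×(6.5 − 1.5×1.3125)×0.5 = 2.2656 in²; tension to near edge: (2 − 0.5×1.3125)×0.5 = 0.67188 in². R_n = min(0.6×70×2.2656, 0.6×50×3.25) + 1.0×70×0.67188 = min(95.155, 97.5) + 47.032 = 142.19 kips. φR_n = 0.75 × 142.19 = 106.6 kips.
Governing: min(101.4, 135.8, 136.4, 106.6) = 101.4 kips → bolt shear.

101.4 kips (bolt shear governs)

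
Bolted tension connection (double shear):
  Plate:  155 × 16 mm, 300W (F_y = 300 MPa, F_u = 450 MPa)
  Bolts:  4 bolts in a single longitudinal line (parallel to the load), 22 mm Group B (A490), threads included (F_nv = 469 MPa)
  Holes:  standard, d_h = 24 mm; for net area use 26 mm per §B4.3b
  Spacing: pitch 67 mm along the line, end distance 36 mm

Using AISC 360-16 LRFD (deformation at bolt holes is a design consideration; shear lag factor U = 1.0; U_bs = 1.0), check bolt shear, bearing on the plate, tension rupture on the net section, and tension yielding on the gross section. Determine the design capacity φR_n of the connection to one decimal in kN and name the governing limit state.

669.6 kN (gross-section yield governs)

Bolt shear: A_b = π(22)²/4 = 380.13 mm². φR_n = 0.75 × 469 × 380.13 × 4 × 2 = 1069.7 kN.
Bearing (16 mm plate, F_u = 450 MPa): end bolts L_c = 36 − 24/2 = 24, R_n = min(1.2×24×16×450, 2.4×22×16×450) = 207.36 kN/bolt; interior L_c = 67 − 24 = 43, R_n = 371.52 kN/bolt. φR_n = 0.75 × (1×207.36 + 3×371.52) = 991.4 kN.
Tension rupture (net): A_n = (155 − 1×26)×16 = 2064 mm² (U = 1.0, A_e = A_n). φR_n = 0.75 × 450 × 2064 = 696.6 kN.
Tension yield (gross): A_g = 155×16 = 2480 mm². φR_n = 0.90 × 300 × 2480 = 669.6 kN.
Governing: min(1069.7, 991.4, 696.6, 669.6) = 669.6 kN → gross-section yield.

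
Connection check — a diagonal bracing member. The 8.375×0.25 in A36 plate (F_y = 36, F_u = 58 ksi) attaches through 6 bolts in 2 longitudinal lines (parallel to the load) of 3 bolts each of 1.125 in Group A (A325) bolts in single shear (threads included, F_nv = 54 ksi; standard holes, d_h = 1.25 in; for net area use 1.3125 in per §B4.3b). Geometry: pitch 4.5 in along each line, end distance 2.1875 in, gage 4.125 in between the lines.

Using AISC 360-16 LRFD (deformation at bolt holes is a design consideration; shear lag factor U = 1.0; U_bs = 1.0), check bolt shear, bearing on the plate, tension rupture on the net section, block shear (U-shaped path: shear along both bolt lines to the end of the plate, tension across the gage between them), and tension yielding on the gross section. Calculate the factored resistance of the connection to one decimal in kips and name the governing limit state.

Bolt shear: A_b = π(1.125)²/4 = 0.99402 in². φR_n = 0.75 × 54 × 0.99402 × 6 × 1 = 241.5 kips.
Bearing (0.25 in plate, F_u = 58 ksi): end bolts L_c = 2.1875 − 1.25/2 = 1.5625, R_n = min(1.2×1.5625×0.25×58, 2.4×1.125×0.25×58) = 27.188 kips/bolt; interior L_c = 4.5 − 1.25 = 3.25, R_n = 39.15 kips/bolt. φR_n = 0.75 × (2×27.188 + 4×39.15) = 158.2 kips.
Tension rupture (net): A_n = (8.375 − 2×1.3125)×0.25 = 1.4375 in² (U = 1.0, A_e = A_n). φR_n = 0.75 × 58 × 1.4375 = 62.5 kips.
Block shear: shear path 2×[2.1875+2×4.5] = 2×11.1875 in, A_gv = 5.5938, A_nv = 2×(11.1875 − 2.5×1.3125)×0.25 = 3.9531 in²; tension across gage: (4.125 − 1×1.3125)×0.25 = 0.70313 in². R_n = min(0.6×58×3.9531, 0.6×36×5.5938) + 1.0×58×0.70313 = min(137.57, 120.83) + 40.782 = 161.61 kips. φR_n = 0.75 × 161.61 = 121.2 kips.
Tension yield (gross): A_g = 8.375×0.25 = 2.0938 in². φR_n = 0.90 × 36 × 2.0938 = 67.8 kips.
Governing: min(241.5, 158.2, 62.5, 121.2, 67.8) = 62.5 kips → net-section rupture.

62.5 kips (net-section rupture governs)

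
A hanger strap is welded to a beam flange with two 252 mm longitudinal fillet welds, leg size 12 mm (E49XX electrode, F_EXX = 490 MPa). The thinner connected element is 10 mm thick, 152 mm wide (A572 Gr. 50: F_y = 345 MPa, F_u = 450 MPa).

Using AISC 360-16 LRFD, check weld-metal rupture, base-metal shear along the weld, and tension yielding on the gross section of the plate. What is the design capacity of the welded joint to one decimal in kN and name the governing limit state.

472.0 kN (gross-section yield governs)

Weld metal: throat = 0.707×12 = 8.484 mm, L = 2×252 = 504 mm. φR_n = 0.75 × 0.6 × 490 × 8.484 × 504 = 942.8 kN.
Base metal shear (10 mm plate): yield φR_n = 1.0×0.6×345×10×504 = 1043.3 kN; rupture φR_n = 0.75×0.6×450×10×504 = 1020.6 kN; take 1020.6 kN (rupture).
Tension yield (gross): A_g = 152×10 = 1520 mm². φR_n = 0.90 × 345 × 1520 = 472.0 kN.
Governing: min(942.8, 1020.6, 472.0) = 472.0 kN → gross-section yield.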